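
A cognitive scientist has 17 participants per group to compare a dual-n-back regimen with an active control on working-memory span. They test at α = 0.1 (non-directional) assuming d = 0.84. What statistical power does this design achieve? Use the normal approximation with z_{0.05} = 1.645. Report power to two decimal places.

power ≈ 0.79

For two equal groups, power = Φ(d·√(n/2) − z_{α/2}).
d·√(n/2) = 0.84 × √(17/2) = 0.84 × 2.915 = 2.449.
z_β = 2.449 − 1.645 = 0.804.
Power = Φ(0.804) = 0.789.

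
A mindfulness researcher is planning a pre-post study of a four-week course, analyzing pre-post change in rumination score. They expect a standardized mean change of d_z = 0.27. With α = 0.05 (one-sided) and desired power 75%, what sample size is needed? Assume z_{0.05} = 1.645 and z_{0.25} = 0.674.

For a paired (one-sample on differences) test: n = ((z_{α} + z_β) / d)².
z_{α} + z_β = 1.645 + 0.674 = 2.319.
n = (2.319 / 0.27)² = 8.589² = 73.77.
Round up.

n = 74 pairs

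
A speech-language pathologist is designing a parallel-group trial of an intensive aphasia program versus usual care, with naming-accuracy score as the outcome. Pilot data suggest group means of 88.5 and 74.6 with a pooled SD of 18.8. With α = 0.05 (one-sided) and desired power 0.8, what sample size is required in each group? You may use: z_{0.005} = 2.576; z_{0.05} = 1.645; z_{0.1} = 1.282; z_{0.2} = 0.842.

n = 23 per group

Cohen's d = |M₁ − M₂| / SD_pooled = |88.5 − 74.6| / 18.8 = 13.9 / 18.8 = 0.739.
For two independent groups with equal n: n = 2·((z_{α} + z_β) / d)².
z_{α} + z_β = 1.645 + 0.842 = 2.487.
n = 2 × (2.487 / 0.739)² = 2 × 3.365² = 2 × 11.33 = 22.7.
Round up to the next whole participant.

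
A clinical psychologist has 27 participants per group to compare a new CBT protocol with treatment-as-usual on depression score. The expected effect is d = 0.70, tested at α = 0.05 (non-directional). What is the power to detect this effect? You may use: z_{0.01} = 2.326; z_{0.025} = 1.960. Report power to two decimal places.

power ≈ 0.73

For two equal groups, power = Φ(d·√(n/2) − z_{α/2}).
d·√(n/2) = 0.70 × √(27/2) = 0.70 × 3.674 = 2.572.
z_β = 2.572 − 1.960 = 0.612.
Power = Φ(0.612) = 0.730.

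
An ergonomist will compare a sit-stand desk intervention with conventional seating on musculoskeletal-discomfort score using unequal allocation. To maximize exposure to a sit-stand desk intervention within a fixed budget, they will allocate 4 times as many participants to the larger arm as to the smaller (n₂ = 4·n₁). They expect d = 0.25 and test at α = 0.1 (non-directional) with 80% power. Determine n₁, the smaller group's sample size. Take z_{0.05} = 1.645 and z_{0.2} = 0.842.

n₁ = 124

With allocation ratio k = n₂/n₁ = 4, Var(x̄₁−x̄₂) = σ²(1/n₁ + 1/(k·n₁)) = σ²·(k+1)/(k·n₁).
So n₁ = (1 + 1/k)·((z_{α/2} + z_β)/d)² = 1.250 × (2.487/0.25)².
n₁ = 1.250 × 98.96 = 123.7.
Round up: n₁ = 124, giving n₂ = 4 × 124 = 496.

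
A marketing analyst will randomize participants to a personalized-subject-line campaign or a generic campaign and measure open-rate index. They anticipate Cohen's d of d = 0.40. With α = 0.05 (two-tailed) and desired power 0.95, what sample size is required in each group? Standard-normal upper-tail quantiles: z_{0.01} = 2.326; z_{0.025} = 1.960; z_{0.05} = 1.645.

n = 163 per group

For two independent groups with equal n: n = 2·((z_{α/2} + z_β) / d)².
z_{α/2} + z_β = 1.960 + 1.645 = 3.605.
n = 2 × (3.605 / 0.40)² = 2 × 9.012² = 2 × 81.23 = 162.5.
Round up to the next whole participant.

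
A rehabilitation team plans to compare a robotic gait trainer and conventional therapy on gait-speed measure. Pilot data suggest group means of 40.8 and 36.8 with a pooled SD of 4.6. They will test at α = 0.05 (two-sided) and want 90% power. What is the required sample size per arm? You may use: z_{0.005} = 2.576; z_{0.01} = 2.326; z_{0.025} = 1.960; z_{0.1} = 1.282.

Cohen's d = |M₁ − M₂| / SD_pooled = |40.8 − 36.8| / 4.6 = 4.0 / 4.6 = 0.870.
For two independent groups with equal n: n = 2·((z_{α/2} + z_β) / d)².
z_{α/2} + z_β = 1.960 + 1.282 = 3.242.
n = 2 × (3.242 / 0.870)² = 2 × 3.726² = 2 × 13.89 = 27.8.
Round up to the next whole participant.

n = 28 per group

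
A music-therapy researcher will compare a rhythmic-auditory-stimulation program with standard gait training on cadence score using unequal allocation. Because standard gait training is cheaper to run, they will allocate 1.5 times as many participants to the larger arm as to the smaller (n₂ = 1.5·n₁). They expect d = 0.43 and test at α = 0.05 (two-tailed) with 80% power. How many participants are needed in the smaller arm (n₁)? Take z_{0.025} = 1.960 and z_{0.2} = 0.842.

With allocation ratio k = n₂/n₁ = 1.5, Var(x̄₁−x̄₂) = σ²(1/n₁ + 1/(k·n₁)) = σ²·(k+1)/(k·n₁).
So n₁ = (1 + 1/k)·((z_{α/2} + z_β)/d)² = 1.667 × (2.802/0.43)².
n₁ = 1.667 × 42.46 = 70.8.
Round up: n₁ = 71, giving n₂ = ⌈1.5 × 71⌉ = ⌈106.5⌉ = 107.

n₁ = 71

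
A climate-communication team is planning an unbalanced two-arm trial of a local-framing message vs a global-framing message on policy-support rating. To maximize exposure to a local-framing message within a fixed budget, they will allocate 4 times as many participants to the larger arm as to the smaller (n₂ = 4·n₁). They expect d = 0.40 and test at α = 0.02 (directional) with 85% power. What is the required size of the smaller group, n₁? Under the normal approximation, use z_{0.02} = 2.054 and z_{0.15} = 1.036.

n₁ = 75

With allocation ratio k = n₂/n₁ = 4, Var(x̄₁−x̄₂) = σ²(1/n₁ + 1/(k·n₁)) = σ²·(k+1)/(k·n₁).
So n₁ = (1 + 1/k)·((z_{α} + z_β)/d)² = 1.250 × (3.090/0.40)².
n₁ = 1.250 × 59.68 = 74.6.
Round up: n₁ = 75, giving n₂ = 4 × 75 = 300.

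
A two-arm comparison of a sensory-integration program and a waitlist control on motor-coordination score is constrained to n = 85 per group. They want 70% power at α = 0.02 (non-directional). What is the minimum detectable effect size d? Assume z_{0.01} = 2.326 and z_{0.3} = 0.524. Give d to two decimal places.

d_min ≈ 0.44

For two independent groups of n = 85 each: d_min = (z_{α/2} + z_β)·√(2/n).
z-sum = 2.326 + 0.524 = 2.850.
d_min = 2.850 × √(2/85) = 2.850 × 0.1534 = 0.437.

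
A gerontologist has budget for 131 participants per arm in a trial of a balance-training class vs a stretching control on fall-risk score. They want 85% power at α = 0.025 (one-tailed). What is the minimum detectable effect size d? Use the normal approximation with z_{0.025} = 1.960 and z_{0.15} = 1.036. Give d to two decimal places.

d_min ≈ 0.37

For two independent groups of n = 131 each: d_min = (z_{α} + z_β)·√(2/n).
z-sum = 1.960 + 1.036 = 2.996.
d_min = 2.996 × √(2/131) = 2.996 × 0.1236 = 0.370.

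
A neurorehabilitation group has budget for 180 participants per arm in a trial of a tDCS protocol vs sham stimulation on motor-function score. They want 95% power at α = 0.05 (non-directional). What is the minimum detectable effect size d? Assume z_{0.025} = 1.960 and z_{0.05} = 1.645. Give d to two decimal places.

d_min ≈ 0.38

For two independent groups of n = 180 each: d_min = (z_{α/2} + z_β)·√(2/n).
z-sum = 1.960 + 1.645 = 3.605.
d_min = 3.605 × √(2/180) = 3.605 × 0.1054 = 0.380.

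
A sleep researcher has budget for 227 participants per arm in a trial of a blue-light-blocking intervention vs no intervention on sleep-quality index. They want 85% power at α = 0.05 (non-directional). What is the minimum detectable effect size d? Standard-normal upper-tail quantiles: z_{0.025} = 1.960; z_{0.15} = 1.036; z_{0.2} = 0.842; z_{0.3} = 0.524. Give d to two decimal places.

For two independent groups of n = 227 each: d_min = (z_{α/2} + z_β)·√(2/n).
z-sum = 1.960 + 1.036 = 2.996.
d_min = 2.996 × √(2/227) = 2.996 × 0.0939 = 0.281.

d_min ≈ 0.28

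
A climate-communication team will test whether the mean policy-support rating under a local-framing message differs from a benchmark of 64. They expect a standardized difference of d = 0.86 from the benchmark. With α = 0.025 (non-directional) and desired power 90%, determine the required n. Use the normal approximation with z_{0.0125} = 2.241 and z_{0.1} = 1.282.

n = 17

For a one-sample test: n = ((z_{α/2} + z_β) / d)².
z_{α/2} + z_β = 2.241 + 1.282 = 3.523.
n = (3.523 / 0.86)² = 4.097² = 16.78.
Round up.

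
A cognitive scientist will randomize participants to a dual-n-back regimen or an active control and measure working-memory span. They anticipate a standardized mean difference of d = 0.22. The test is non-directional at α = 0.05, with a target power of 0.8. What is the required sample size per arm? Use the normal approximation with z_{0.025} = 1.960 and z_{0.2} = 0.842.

For two independent groups with equal n: n = 2·((z_{α/2} + z_β) / d)².
z_{α/2} + z_β = 1.960 + 0.842 = 2.802.
n = 2 × (2.802 / 0.22)² = 2 × 12.736² = 2 × 162.21 = 324.4.
Round up to the next whole participant.

n = 325 per group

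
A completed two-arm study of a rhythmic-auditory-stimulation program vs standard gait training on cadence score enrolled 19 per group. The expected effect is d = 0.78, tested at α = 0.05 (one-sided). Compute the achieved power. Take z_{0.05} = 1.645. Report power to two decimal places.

power ≈ 0.78

For two equal groups, power = Φ(d·√(n/2) − z_{α}).
d·√(n/2) = 0.78 × √(19/2) = 0.78 × 3.082 = 2.404.
z_β = 2.404 − 1.645 = 0.759.
Power = Φ(0.759) = 0.776.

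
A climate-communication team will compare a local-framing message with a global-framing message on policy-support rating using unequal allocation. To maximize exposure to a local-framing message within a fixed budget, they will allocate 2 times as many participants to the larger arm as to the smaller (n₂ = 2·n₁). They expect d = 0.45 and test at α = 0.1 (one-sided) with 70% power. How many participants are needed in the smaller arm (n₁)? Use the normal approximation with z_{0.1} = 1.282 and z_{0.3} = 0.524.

n₁ = 25

With allocation ratio k = n₂/n₁ = 2, Var(x̄₁−x̄₂) = σ²(1/n₁ + 1/(k·n₁)) = σ²·(k+1)/(k·n₁).
So n₁ = (1 + 1/k)·((z_{α} + z_β)/d)² = 1.500 × (1.806/0.45)².
n₁ = 1.500 × 16.11 = 24.2.
Round up: n₁ = 25, giving n₂ = 2 × 25 = 50.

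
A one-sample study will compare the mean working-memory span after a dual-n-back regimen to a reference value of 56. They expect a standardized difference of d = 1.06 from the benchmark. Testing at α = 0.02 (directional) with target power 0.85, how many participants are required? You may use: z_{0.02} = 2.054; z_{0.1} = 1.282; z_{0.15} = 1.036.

For a one-sample test: n = ((z_{α} + z_β) / d)².
z_{α} + z_β = 2.054 + 1.036 = 3.090.
n = (3.090 / 1.06)² = 2.915² = 8.50.
Round up.

n = 9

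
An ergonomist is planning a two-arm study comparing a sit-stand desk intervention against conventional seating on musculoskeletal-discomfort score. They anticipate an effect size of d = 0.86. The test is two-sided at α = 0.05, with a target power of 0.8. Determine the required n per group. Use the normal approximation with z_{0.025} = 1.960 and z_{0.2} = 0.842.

For two independent groups with equal n: n = 2·((z_{α/2} + z_β) / d)².
z_{α/2} + z_β = 1.960 + 0.842 = 2.802.
n = 2 × (2.802 / 0.86)² = 2 × 3.258² = 2 × 10.62 = 21.2.
Round up to the next whole participant.

n = 22 per group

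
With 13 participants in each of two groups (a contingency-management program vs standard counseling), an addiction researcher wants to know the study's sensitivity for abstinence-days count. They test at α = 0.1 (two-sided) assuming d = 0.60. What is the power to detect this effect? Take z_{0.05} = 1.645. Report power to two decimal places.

power ≈ 0.45

For two equal groups, power = Φ(d·√(n/2) − z_{α/2}).
d·√(n/2) = 0.60 × √(13/2) = 0.60 × 2.550 = 1.530.
z_β = 1.530 − 1.645 = -0.115.
Power = Φ(-0.115) = 0.454.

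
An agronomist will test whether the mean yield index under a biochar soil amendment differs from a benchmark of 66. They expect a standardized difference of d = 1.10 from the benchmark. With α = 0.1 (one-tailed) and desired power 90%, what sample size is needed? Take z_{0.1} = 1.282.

For a one-sample test: n = ((z_{α} + z_β) / d)².
z_{α} + z_β = 1.282 + 1.282 = 2.564.
n = (2.564 / 1.10)² = 2.331² = 5.43.
Round up.

n = 6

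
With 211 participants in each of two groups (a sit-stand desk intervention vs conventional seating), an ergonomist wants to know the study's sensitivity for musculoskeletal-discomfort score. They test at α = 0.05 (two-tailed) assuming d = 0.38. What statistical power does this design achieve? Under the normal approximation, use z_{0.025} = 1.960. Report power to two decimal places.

power ≈ 0.97

For two equal groups, power = Φ(d·√(n/2) − z_{α/2}).
d·√(n/2) = 0.38 × √(211/2) = 0.38 × 10.271 = 3.903.
z_β = 3.903 − 1.960 = 1.943.
Power = Φ(1.943) = 0.974.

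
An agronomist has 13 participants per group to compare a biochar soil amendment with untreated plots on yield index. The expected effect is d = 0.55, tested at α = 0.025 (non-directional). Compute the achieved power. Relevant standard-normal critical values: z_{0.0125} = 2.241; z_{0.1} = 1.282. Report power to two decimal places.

For two equal groups, power = Φ(d·√(n/2) − z_{α/2}).
d·√(n/2) = 0.55 × √(13/2) = 0.55 × 2.550 = 1.402.
z_β = 1.402 − 2.241 = -0.839.
Power = Φ(-0.839) = 0.201.

power ≈ 0.20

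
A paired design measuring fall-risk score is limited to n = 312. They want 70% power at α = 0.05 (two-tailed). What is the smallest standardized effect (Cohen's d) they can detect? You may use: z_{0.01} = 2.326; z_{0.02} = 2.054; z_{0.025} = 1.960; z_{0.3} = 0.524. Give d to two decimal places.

d_min ≈ 0.14

For a single sample (or paired design) of n = 312: d_min = (z_{α/2} + z_β)/√n.
z-sum = 1.960 + 0.524 = 2.484.
d_min = 2.484 / √312 = 2.484 / 17.664 = 0.141.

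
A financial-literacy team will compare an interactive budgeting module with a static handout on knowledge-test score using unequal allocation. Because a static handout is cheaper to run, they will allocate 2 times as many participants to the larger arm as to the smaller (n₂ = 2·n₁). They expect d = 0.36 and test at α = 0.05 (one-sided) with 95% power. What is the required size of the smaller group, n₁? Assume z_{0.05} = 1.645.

With allocation ratio k = n₂/n₁ = 2, Var(x̄₁−x̄₂) = σ²(1/n₁ + 1/(k·n₁)) = σ²·(k+1)/(k·n₁).
So n₁ = (1 + 1/k)·((z_{α} + z_β)/d)² = 1.500 × (3.290/0.36)².
n₁ = 1.500 × 83.52 = 125.3.
Round up: n₁ = 126, giving n₂ = 2 × 126 = 252.

n₁ = 126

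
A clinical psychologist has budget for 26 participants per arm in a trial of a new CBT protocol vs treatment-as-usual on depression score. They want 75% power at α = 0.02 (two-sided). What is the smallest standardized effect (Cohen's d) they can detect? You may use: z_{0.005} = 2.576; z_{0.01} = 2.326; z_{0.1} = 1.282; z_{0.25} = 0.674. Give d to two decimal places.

For two independent groups of n = 26 each: d_min = (z_{α/2} + z_β)·√(2/n).
z-sum = 2.326 + 0.674 = 3.000.
d_min = 3.000 × √(2/26) = 3.000 × 0.2774 = 0.832.

d_min ≈ 0.83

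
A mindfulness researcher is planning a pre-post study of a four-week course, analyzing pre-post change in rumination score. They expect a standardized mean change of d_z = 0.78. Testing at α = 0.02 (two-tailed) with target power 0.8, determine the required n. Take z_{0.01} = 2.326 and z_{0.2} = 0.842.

n = 17 pairs

For a paired (one-sample on differences) test: n = ((z_{α/2} + z_β) / d)².
z_{α/2} + z_β = 2.326 + 0.842 = 3.168.
n = (3.168 / 0.78)² = 4.062² = 16.50.
Round up.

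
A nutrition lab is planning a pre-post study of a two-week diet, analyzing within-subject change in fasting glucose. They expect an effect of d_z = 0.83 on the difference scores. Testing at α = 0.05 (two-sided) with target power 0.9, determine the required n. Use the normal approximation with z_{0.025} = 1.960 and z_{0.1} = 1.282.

n = 16 pairs

For a paired (one-sample on differences) test: n = ((z_{α/2} + z_β) / d)².
z_{α/2} + z_β = 1.960 + 1.282 = 3.242.
n = (3.242 / 0.83)² = 3.906² = 15.26.
Round up.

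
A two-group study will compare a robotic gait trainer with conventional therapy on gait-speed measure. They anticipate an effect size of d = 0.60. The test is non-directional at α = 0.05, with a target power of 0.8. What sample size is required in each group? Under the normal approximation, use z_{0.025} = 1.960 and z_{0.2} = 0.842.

n = 44 per group

For two independent groups with equal n: n = 2·((z_{α/2} + z_β) / d)².
z_{α/2} + z_β = 1.960 + 0.842 = 2.802.
n = 2 × (2.802 / 0.60)² = 2 × 4.670² = 2 × 21.81 = 43.6.
Round up to the next whole participant.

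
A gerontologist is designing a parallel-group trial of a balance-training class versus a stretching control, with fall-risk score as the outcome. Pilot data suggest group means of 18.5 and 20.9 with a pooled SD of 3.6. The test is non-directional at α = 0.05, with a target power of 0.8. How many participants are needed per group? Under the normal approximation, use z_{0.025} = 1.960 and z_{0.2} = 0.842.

n = 36 per group

Cohen's d = |M₁ − M₂| / SD_pooled = |18.5 − 20.9| / 3.6 = 2.4 / 3.6 = 0.667.
For two independent groups with equal n: n = 2·((z_{α/2} + z_β) / d)².
z_{α/2} + z_β = 1.960 + 0.842 = 2.802.
n = 2 × (2.802 / 0.667)² = 2 × 4.201² = 2 × 17.65 = 35.3.
Round up to the next whole participant.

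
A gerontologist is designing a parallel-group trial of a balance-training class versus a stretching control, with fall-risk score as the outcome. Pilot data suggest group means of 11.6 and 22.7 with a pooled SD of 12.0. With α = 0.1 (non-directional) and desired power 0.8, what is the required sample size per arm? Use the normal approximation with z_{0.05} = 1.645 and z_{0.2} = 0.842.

Cohen's d = |M₁ − M₂| / SD_pooled = |11.6 − 22.7| / 12.0 = 11.1 / 12.0 = 0.925.
For two independent groups with equal n: n = 2·((z_{α/2} + z_β) / d)².
z_{α/2} + z_β = 1.645 + 0.842 = 2.487.
n = 2 × (2.487 / 0.925)² = 2 × 2.689² = 2 × 7.23 = 14.5.
Round up to the next whole participant.

n = 15 per group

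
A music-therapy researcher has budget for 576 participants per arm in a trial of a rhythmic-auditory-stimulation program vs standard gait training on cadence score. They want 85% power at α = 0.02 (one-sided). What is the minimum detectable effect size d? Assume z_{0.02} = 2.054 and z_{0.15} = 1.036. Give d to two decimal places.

For two independent groups of n = 576 each: d_min = (z_{α} + z_β)·√(2/n).
z-sum = 2.054 + 1.036 = 3.090.
d_min = 3.090 × √(2/576) = 3.090 × 0.0589 = 0.182.

d_min ≈ 0.18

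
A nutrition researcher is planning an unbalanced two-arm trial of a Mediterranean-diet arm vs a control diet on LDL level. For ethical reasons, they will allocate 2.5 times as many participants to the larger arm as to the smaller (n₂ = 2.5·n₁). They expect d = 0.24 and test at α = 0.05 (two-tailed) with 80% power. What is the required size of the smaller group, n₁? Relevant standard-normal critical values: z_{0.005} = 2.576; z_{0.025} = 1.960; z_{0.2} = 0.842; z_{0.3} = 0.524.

n₁ = 191

With allocation ratio k = n₂/n₁ = 2.5, Var(x̄₁−x̄₂) = σ²(1/n₁ + 1/(k·n₁)) = σ²·(k+1)/(k·n₁).
So n₁ = (1 + 1/k)·((z_{α/2} + z_β)/d)² = 1.400 × (2.802/0.24)².
n₁ = 1.400 × 136.31 = 190.8.
Round up: n₁ = 191, giving n₂ = ⌈2.5 × 191⌉ = ⌈477.5⌉ = 478.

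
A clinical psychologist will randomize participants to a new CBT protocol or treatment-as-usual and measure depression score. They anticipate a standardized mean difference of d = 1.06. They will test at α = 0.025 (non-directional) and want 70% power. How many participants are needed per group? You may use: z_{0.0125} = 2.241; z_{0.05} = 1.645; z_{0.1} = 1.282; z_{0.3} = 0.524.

n = 14 per group

For two independent groups with equal n: n = 2·((z_{α/2} + z_β) / d)².
z_{α/2} + z_β = 2.241 + 0.524 = 2.765.
n = 2 × (2.765 / 1.06)² = 2 × 2.608² = 2 × 6.80 = 13.6.
Round up to the next whole participant.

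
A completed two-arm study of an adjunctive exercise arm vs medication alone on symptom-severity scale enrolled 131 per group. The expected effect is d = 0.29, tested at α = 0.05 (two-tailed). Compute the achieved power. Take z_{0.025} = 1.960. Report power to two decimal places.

power ≈ 0.65

For two equal groups, power = Φ(d·√(n/2) − z_{α/2}).
d·√(n/2) = 0.29 × √(131/2) = 0.29 × 8.093 = 2.347.
z_β = 2.347 − 1.960 = 0.387.
Power = Φ(0.387) = 0.651.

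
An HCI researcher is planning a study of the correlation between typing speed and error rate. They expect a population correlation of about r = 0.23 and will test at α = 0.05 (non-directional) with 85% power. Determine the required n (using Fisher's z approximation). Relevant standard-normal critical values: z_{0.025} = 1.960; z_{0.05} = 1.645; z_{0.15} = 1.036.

n = 167

Fisher's z: C = ½·ln((1+r)/(1−r)) = ½·ln(1.5974) = 0.2342.
n = ((z_{α/2} + z_β)/C)² + 3.
(1.960 + 1.036) / 0.2342 = 2.996 / 0.2342 = 12.792.
n = 12.792² + 3 = 163.65 + 3 = 166.6.
Round up.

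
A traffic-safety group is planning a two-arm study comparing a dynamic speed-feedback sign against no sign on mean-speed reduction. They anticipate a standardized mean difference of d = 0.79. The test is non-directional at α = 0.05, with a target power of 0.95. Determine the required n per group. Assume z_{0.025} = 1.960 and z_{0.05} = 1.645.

n = 42 per group

For two independent groups with equal n: n = 2·((z_{α/2} + z_β) / d)².
z_{α/2} + z_β = 1.960 + 1.645 = 3.605.
n = 2 × (3.605 / 0.79)² = 2 × 4.563² = 2 × 20.82 = 41.6.
Round up to the next whole participant.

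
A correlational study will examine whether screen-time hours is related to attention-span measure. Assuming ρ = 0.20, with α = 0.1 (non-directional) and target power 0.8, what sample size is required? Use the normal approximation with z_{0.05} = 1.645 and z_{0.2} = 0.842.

Fisher's z: C = ½·ln((1+r)/(1−r)) = ½·ln(1.5000) = 0.2027.
n = ((z_{α/2} + z_β)/C)² + 3.
(1.645 + 0.842) / 0.2027 = 2.487 / 0.2027 = 12.269.
n = 12.269² + 3 = 150.54 + 3 = 153.5.
Round up.

n = 154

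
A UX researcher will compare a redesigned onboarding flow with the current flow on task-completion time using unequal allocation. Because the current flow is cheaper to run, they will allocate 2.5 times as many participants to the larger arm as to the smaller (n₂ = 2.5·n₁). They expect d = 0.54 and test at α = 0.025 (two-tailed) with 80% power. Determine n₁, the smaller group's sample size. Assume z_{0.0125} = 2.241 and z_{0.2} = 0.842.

n₁ = 46

With allocation ratio k = n₂/n₁ = 2.5, Var(x̄₁−x̄₂) = σ²(1/n₁ + 1/(k·n₁)) = σ²·(k+1)/(k·n₁).
So n₁ = (1 + 1/k)·((z_{α/2} + z_β)/d)² = 1.400 × (3.083/0.54)².
n₁ = 1.400 × 32.60 = 45.6.
Round up: n₁ = 46, giving n₂ = 2.5 × 46 = 115.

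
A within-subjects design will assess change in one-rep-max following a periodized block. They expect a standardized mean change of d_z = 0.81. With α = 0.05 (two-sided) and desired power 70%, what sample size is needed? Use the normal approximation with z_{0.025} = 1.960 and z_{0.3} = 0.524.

n = 10 pairs

For a paired (one-sample on differences) test: n = ((z_{α/2} + z_β) / d)².
z_{α/2} + z_β = 1.960 + 0.524 = 2.484.
n = (2.484 / 0.81)² = 3.067² = 9.40.
Round up.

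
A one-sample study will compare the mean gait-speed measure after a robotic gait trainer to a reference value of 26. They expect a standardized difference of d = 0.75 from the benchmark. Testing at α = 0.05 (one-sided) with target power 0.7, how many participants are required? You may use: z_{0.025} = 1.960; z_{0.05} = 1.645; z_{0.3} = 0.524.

n = 9

For a one-sample test: n = ((z_{α} + z_β) / d)².
z_{α} + z_β = 1.645 + 0.524 = 2.169.
n = (2.169 / 0.75)² = 2.892² = 8.36.
Round up.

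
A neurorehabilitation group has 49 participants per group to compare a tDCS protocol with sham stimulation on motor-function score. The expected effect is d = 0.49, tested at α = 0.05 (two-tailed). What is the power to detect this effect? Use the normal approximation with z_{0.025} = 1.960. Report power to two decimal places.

For two equal groups, power = Φ(d·√(n/2) − z_{α/2}).
d·√(n/2) = 0.49 × √(49/2) = 0.49 × 4.950 = 2.425.
z_β = 2.425 − 1.960 = 0.465.
Power = Φ(0.465) = 0.679.

power ≈ 0.68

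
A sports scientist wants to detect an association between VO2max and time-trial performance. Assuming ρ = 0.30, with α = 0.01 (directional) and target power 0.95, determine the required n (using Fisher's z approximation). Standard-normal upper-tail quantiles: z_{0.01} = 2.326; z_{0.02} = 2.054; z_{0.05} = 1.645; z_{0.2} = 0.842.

n = 168

Fisher's z: C = ½·ln((1+r)/(1−r)) = ½·ln(1.8571) = 0.3095.
n = ((z_{α} + z_β)/C)² + 3.
(2.326 + 1.645) / 0.3095 = 3.971 / 0.3095 = 12.830.
n = 12.830² + 3 = 164.62 + 3 = 167.6.
Round up.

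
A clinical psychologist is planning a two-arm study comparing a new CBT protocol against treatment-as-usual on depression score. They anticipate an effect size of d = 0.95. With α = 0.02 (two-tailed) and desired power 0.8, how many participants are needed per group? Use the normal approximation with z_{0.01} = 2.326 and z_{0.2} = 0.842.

For two independent groups with equal n: n = 2·((z_{α/2} + z_β) / d)².
z_{α/2} + z_β = 2.326 + 0.842 = 3.168.
n = 2 × (3.168 / 0.95)² = 2 × 3.335² = 2 × 11.12 = 22.2.
Round up to the next whole participant.

n = 23 per group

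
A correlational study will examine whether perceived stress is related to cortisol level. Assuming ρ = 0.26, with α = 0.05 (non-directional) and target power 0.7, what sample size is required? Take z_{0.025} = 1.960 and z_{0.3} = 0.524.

Fisher's z: C = ½·ln((1+r)/(1−r)) = ½·ln(1.7027) = 0.2661.
n = ((z_{α/2} + z_β)/C)² + 3.
(1.960 + 0.524) / 0.2661 = 2.484 / 0.2661 = 9.335.
n = 9.335² + 3 = 87.14 + 3 = 90.1.
Round up.

n = 91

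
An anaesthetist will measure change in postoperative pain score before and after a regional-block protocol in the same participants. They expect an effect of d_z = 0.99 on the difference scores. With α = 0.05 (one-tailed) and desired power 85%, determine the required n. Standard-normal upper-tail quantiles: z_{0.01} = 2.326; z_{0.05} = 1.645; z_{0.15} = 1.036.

n = 8 pairs

For a paired (one-sample on differences) test: n = ((z_{α} + z_β) / d)².
z_{α} + z_β = 1.645 + 1.036 = 2.681.
n = (2.681 / 0.99)² = 2.708² = 7.33.
Round up.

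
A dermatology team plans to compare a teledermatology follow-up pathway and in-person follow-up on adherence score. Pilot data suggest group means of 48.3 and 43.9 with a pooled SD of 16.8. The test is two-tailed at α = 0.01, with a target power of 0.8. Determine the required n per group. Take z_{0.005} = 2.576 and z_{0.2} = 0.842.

Cohen's d = |M₁ − M₂| / SD_pooled = |48.3 − 43.9| / 16.8 = 4.4 / 16.8 = 0.262.
For two independent groups with equal n: n = 2·((z_{α/2} + z_β) / d)².
z_{α/2} + z_β = 2.576 + 0.842 = 3.418.
n = 2 × (3.418 / 0.262)² = 2 × 13.046² = 2 × 170.19 = 340.4.
Round up to the next whole participant.

n = 341 per group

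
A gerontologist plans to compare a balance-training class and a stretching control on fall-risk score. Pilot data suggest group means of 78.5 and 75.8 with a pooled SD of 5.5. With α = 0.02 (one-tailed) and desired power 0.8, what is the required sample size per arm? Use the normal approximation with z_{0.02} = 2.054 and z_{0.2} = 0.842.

n = 70 per group

Cohen's d = |M₁ − M₂| / SD_pooled = |78.5 − 75.8| / 5.5 = 2.7 / 5.5 = 0.491.
For two independent groups with equal n: n = 2·((z_{α} + z_β) / d)².
z_{α} + z_β = 2.054 + 0.842 = 2.896.
n = 2 × (2.896 / 0.491)² = 2 × 5.898² = 2 × 34.79 = 69.6.
Round up to the next whole participant.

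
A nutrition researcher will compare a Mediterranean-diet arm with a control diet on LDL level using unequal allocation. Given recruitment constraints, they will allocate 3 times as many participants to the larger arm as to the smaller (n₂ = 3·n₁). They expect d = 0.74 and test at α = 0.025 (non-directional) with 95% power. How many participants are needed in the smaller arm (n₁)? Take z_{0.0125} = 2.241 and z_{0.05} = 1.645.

n₁ = 37

With allocation ratio k = n₂/n₁ = 3, Var(x̄₁−x̄₂) = σ²(1/n₁ + 1/(k·n₁)) = σ²·(k+1)/(k·n₁).
So n₁ = (1 + 1/k)·((z_{α/2} + z_β)/d)² = 1.333 × (3.886/0.74)².
n₁ = 1.333 × 27.58 = 36.8.
Round up: n₁ = 37, giving n₂ = 3 × 37 = 111.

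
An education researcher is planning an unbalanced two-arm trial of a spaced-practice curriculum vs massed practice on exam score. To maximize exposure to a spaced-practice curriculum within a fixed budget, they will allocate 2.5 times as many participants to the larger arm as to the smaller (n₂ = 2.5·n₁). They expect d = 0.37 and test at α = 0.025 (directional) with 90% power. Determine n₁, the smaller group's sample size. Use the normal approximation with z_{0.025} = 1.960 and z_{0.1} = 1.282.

n₁ = 108

With allocation ratio k = n₂/n₁ = 2.5, Var(x̄₁−x̄₂) = σ²(1/n₁ + 1/(k·n₁)) = σ²·(k+1)/(k·n₁).
So n₁ = (1 + 1/k)·((z_{α} + z_β)/d)² = 1.400 × (3.242/0.37)².
n₁ = 1.400 × 76.78 = 107.5.
Round up: n₁ = 108, giving n₂ = 2.5 × 108 = 270.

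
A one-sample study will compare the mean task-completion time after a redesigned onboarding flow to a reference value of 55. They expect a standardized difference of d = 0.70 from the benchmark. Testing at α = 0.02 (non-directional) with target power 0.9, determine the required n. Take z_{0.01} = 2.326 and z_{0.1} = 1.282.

For a one-sample test: n = ((z_{α/2} + z_β) / d)².
z_{α/2} + z_β = 2.326 + 1.282 = 3.608.
n = (3.608 / 0.70)² = 5.154² = 26.57.
Round up.

n = 27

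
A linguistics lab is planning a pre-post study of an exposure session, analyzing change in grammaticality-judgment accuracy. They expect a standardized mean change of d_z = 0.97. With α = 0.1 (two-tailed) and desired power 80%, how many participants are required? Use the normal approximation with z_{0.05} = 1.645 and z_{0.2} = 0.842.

n = 7 pairs

For a paired (one-sample on differences) test: n = ((z_{α/2} + z_β) / d)².
z_{α/2} + z_β = 1.645 + 0.842 = 2.487.
n = (2.487 / 0.97)² = 2.564² = 6.57.
Round up.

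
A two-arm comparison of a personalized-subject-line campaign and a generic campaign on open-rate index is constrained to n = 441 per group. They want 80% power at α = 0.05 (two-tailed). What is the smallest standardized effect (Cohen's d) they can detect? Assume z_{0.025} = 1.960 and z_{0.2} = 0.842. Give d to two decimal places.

For two independent groups of n = 441 each: d_min = (z_{α/2} + z_β)·√(2/n).
z-sum = 1.960 + 0.842 = 2.802.
d_min = 2.802 × √(2/441) = 2.802 × 0.0673 = 0.189.

d_min ≈ 0.19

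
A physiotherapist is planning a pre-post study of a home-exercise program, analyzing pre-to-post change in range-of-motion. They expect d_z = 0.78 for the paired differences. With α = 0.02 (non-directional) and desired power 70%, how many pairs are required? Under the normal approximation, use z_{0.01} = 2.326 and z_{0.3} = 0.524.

For a paired (one-sample on differences) test: n = ((z_{α/2} + z_β) / d)².
z_{α/2} + z_β = 2.326 + 0.524 = 2.850.
n = (2.850 / 0.78)² = 3.654² = 13.35.
Round up.

n = 14 pairs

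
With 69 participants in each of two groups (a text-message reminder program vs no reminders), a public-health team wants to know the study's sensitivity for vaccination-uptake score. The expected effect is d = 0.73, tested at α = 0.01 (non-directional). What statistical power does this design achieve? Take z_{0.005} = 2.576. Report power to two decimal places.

For two equal groups, power = Φ(d·√(n/2) − z_{α/2}).
d·√(n/2) = 0.73 × √(69/2) = 0.73 × 5.874 = 4.288.
z_β = 4.288 − 2.576 = 1.712.
Power = Φ(1.712) = 0.957.

power ≈ 0.96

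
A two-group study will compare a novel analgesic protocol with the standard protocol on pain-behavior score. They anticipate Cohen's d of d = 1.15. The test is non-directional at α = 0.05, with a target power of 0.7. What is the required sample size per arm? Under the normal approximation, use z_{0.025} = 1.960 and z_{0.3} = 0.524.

For two independent groups with equal n: n = 2·((z_{α/2} + z_β) / d)².
z_{α/2} + z_β = 1.960 + 0.524 = 2.484.
n = 2 × (2.484 / 1.15)² = 2 × 2.160² = 2 × 4.67 = 9.3.
Round up to the next whole participant.

n = 10 per group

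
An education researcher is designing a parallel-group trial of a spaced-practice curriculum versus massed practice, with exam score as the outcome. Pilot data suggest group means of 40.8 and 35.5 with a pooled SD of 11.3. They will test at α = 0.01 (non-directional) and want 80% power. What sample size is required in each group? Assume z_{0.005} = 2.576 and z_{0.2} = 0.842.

Cohen's d = |M₁ − M₂| / SD_pooled = |40.8 − 35.5| / 11.3 = 5.3 / 11.3 = 0.469.
For two independent groups with equal n: n = 2·((z_{α/2} + z_β) / d)².
z_{α/2} + z_β = 2.576 + 0.842 = 3.418.
n = 2 × (3.418 / 0.469)² = 2 × 7.288² = 2 × 53.11 = 106.2.
Round up to the next whole participant.

n = 107 per group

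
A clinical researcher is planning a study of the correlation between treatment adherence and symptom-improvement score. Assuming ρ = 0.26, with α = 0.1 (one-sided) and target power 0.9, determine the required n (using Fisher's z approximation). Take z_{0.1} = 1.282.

Fisher's z: C = ½·ln((1+r)/(1−r)) = ½·ln(1.7027) = 0.2661.
n = ((z_{α} + z_β)/C)² + 3.
(1.282 + 1.282) / 0.2661 = 2.564 / 0.2661 = 9.635.
n = 9.635² + 3 = 92.84 + 3 = 95.8.
Round up.

n = 96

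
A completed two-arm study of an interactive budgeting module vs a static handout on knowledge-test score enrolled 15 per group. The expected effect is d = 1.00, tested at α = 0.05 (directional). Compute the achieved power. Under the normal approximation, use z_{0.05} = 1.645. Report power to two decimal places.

power ≈ 0.86

For two equal groups, power = Φ(d·√(n/2) − z_{α}).
d·√(n/2) = 1.00 × √(15/2) = 1.00 × 2.739 = 2.739.
z_β = 2.739 − 1.645 = 1.094.
Power = Φ(1.094) = 0.863.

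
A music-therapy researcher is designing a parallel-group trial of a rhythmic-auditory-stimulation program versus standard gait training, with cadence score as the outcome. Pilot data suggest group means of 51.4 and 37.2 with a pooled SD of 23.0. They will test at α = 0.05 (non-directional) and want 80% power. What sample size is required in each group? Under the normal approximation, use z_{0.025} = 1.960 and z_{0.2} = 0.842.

n = 42 per group

Cohen's d = |M₁ − M₂| / SD_pooled = |51.4 − 37.2| / 23.0 = 14.2 / 23.0 = 0.617.
For two independent groups with equal n: n = 2·((z_{α/2} + z_β) / d)².
z_{α/2} + z_β = 1.960 + 0.842 = 2.802.
n = 2 × (2.802 / 0.617)² = 2 × 4.541² = 2 × 20.62 = 41.2.
Round up to the next whole participant.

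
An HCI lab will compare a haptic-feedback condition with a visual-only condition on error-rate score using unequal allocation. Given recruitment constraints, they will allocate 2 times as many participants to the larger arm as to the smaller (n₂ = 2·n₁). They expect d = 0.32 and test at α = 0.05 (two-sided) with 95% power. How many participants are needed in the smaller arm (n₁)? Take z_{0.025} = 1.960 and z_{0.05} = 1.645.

n₁ = 191

With allocation ratio k = n₂/n₁ = 2, Var(x̄₁−x̄₂) = σ²(1/n₁ + 1/(k·n₁)) = σ²·(k+1)/(k·n₁).
So n₁ = (1 + 1/k)·((z_{α/2} + z_β)/d)² = 1.500 × (3.605/0.32)².
n₁ = 1.500 × 126.91 = 190.4.
Round up: n₁ = 191, giving n₂ = 2 × 191 = 382.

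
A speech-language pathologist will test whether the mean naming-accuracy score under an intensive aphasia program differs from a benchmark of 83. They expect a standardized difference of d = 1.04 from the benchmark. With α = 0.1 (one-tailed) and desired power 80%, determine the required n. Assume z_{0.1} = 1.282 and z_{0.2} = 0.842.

For a one-sample test: n = ((z_{α} + z_β) / d)².
z_{α} + z_β = 1.282 + 0.842 = 2.124.
n = (2.124 / 1.04)² = 2.042² = 4.17.
Round up.

n = 5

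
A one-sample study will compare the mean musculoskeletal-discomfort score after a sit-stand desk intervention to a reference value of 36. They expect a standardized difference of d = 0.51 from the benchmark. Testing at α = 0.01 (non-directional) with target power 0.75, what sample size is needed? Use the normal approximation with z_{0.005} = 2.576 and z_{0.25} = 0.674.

n = 41

For a one-sample test: n = ((z_{α/2} + z_β) / d)².
z_{α/2} + z_β = 2.576 + 0.674 = 3.250.
n = (3.250 / 0.51)² = 6.373² = 40.61.
Round up.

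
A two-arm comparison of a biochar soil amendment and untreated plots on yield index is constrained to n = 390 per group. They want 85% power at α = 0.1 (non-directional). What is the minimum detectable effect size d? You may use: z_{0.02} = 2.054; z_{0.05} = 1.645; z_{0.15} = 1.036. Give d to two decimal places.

For two independent groups of n = 390 each: d_min = (z_{α/2} + z_β)·√(2/n).
z-sum = 1.645 + 1.036 = 2.681.
d_min = 2.681 × √(2/390) = 2.681 × 0.0716 = 0.192.

d_min ≈ 0.19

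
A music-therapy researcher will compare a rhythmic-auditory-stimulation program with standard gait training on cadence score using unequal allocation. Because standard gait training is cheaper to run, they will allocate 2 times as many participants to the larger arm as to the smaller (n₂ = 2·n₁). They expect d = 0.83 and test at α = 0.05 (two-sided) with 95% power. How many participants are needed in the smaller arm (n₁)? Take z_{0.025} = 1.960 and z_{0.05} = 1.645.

With allocation ratio k = n₂/n₁ = 2, Var(x̄₁−x̄₂) = σ²(1/n₁ + 1/(k·n₁)) = σ²·(k+1)/(k·n₁).
So n₁ = (1 + 1/k)·((z_{α/2} + z_β)/d)² = 1.500 × (3.605/0.83)².
n₁ = 1.500 × 18.86 = 28.3.
Round up: n₁ = 29, giving n₂ = 2 × 29 = 58.

n₁ = 29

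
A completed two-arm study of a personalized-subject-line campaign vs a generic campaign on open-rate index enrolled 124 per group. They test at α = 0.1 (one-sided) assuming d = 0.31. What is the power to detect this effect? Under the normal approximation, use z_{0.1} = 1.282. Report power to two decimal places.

For two equal groups, power = Φ(d·√(n/2) − z_{α}).
d·√(n/2) = 0.31 × √(124/2) = 0.31 × 7.874 = 2.441.
z_β = 2.441 − 1.282 = 1.159.
Power = Φ(1.159) = 0.877.

power ≈ 0.88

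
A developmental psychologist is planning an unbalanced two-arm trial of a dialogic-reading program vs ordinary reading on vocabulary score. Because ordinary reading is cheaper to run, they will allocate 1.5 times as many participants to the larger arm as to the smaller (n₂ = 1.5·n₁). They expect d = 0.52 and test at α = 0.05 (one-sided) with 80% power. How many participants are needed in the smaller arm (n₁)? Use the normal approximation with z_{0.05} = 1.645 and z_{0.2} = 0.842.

With allocation ratio k = n₂/n₁ = 1.5, Var(x̄₁−x̄₂) = σ²(1/n₁ + 1/(k·n₁)) = σ²·(k+1)/(k·n₁).
So n₁ = (1 + 1/k)·((z_{α} + z_β)/d)² = 1.667 × (2.487/0.52)².
n₁ = 1.667 × 22.87 = 38.1.
Round up: n₁ = 39, giving n₂ = ⌈1.5 × 39⌉ = ⌈58.5⌉ = 59.

n₁ = 39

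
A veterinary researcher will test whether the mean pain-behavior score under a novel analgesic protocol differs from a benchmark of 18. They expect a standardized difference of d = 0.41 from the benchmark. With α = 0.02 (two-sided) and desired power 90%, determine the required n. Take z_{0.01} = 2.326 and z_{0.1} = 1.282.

For a one-sample test: n = ((z_{α/2} + z_β) / d)².
z_{α/2} + z_β = 2.326 + 1.282 = 3.608.
n = (3.608 / 0.41)² = 8.800² = 77.44.
Round up.

n = 78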